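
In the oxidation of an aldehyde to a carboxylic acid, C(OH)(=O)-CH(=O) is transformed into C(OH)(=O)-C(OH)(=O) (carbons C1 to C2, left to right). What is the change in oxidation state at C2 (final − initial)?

Before: C2 has 1 bond to C, 1 bond to H, 2 bonds to O → oxidation state +1.
After: C2 has 1 bond to C, 3 bonds to O → oxidation state +3.
Δ = +3 − (+1) = +2, so this is an oxidation at C2.

+2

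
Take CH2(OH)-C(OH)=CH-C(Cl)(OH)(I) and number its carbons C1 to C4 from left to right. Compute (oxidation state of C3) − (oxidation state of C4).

C3: 3C, 1H → 0 − 1 = -1
C4: 1C, 1O, 1Cl, 1I → 0 + 1 + 1 + 1 = +3
Difference: -1 − (+3) = -4.

-4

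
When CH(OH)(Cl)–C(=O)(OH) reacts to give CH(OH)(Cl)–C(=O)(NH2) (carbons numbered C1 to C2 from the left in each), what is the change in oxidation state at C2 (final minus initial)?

Before: C2 has 1 bond to C, 3 bonds to O → oxidation state +3.
After: C2 has 1 bond to C, 2 bonds to O, 1 bond to N → oxidation state +3.
Δ = +3 − (+3) = 0, so no net redox change at C2.

0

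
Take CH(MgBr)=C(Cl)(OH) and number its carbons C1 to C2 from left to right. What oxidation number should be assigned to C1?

-2

C1 has a double bond to C (2×0 = 0), one bond to Mg (-1), one bond to H (-1).
Oxidation state = 0 − 1 − 1 = -2.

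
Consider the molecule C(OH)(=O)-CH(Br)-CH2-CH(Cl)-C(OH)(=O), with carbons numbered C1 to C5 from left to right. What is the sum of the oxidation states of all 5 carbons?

+4

Assign +1 per bond to O/N/halogen, −1 per bond to H or an electropositive element, and 0 per bond to carbon. Tallying each carbon:
C1: 1C, 3O → 0 + 3 = +3
C2: 2C, 1H, 1Br → 0 − 1 + 1 = 0
C3: 2C, 2H → 0 − 2 = -2
C4: 2C, 1H, 1Cl → 0 − 1 + 1 = 0
C5: 1C, 3O → 0 + 3 = +3
Sum = +3 + 0 − 2 + 0 + 3 = +4.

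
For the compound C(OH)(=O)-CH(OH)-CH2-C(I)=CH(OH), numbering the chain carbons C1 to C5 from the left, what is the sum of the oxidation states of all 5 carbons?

Each bond to a more electronegative atom (O, N, halogen) counts +1, each bond to a less electronegative atom (H, metal, B, Si) counts −1, and each C–C bond counts 0. Tallying each carbon:
C1: 1C, 3O → 0 + 3 = +3
C2: 2C, 1H, 1O → 0 − 1 + 1 = 0
C3: 2C, 2H → 0 − 2 = -2
C4: 3C, 1I → 0 + 1 = +1
C5: 2C, 1H, 1O → 0 − 1 + 1 = 0
Sum = +3 + 0 − 2 + 1 + 0 = +2.

+2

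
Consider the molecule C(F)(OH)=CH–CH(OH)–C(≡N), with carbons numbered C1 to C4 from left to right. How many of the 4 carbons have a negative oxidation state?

1

Assign +1 per bond to O/N/halogen, −1 per bond to H or an electropositive element, and 0 per bond to carbon. Tallying each carbon:
C1: 2C, 1O, 1F → 0 + 1 + 1 = +2
C2: 3C, 1H → 0 − 1 = -1
C3: 2C, 1H, 1O → 0 − 1 + 1 = 0
C4: 1C, 3N → 0 + 3 = +3
1 carbon (C2) meets the condition.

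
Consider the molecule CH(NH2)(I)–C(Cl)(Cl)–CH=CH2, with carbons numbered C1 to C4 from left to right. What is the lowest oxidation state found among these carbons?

Tallying each carbon's bonds:
C1: 1C, 1H, 1N, 1I → 0 − 1 + 1 + 1 = +1
C2: 2C, 2Cl → 0 + 2 = +2
C3: 3C, 1H → 0 − 1 = -1
C4: 2C, 2H → 0 − 2 = -2
The lowest value is -2.

-2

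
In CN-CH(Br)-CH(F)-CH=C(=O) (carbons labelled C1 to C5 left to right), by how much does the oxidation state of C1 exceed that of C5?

C1: 1C, 3N → 0 + 3 = +3
C5: 2C, 2O → 0 + 2 = +2
Difference: +3 − (+2) = +1.

+1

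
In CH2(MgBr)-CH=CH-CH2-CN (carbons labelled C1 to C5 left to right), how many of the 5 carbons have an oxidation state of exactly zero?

0

Assign +1 per bond to O/N/halogen, −1 per bond to H or an electropositive element, and 0 per bond to carbon. Tallying each carbon:
C1: 1C, 2H, 1Mg → 0 − 2 − 1 = -3
C2: 3C, 1H → 0 − 1 = -1
C3: 3C, 1H → 0 − 1 = -1
C4: 2C, 2H → 0 − 2 = -2
C5: 1C, 3N → 0 + 3 = +3
0 carbons meet the condition.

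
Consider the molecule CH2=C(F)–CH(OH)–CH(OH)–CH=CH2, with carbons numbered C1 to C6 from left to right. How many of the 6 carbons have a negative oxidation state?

Tallying each carbon's bonds:
C1: 2C, 2H → 0 − 2 = -2
C2: 3C, 1F → 0 + 1 = +1
C3: 2C, 1H, 1O → 0 − 1 + 1 = 0
C4: 2C, 1H, 1O → 0 − 1 + 1 = 0
C5: 3C, 1H → 0 − 1 = -1
C6: 2C, 2H → 0 − 2 = -2
3 carbons (C1, C5, C6) meet the condition.

3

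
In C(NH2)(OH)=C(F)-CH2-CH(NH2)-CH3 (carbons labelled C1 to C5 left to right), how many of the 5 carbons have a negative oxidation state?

2

Tallying each carbon's bonds:
C1: 2C, 1O, 1N → 0 + 1 + 1 = +2
C2: 3C, 1F → 0 + 1 = +1
C3: 2C, 2H → 0 − 2 = -2
C4: 2C, 1H, 1N → 0 − 1 + 1 = 0
C5: 1C, 3H → 0 − 3 = -3
2 carbons (C3, C5) meet the condition.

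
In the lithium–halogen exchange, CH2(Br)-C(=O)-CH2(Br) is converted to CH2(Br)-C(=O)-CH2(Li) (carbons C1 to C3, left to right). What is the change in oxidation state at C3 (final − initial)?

Before: C3 has 1 bond to C, 2 bonds to H, 1 bond to Br → oxidation state -1.
After: C3 has 1 bond to C, 2 bonds to H, 1 bond to Li → oxidation state -3.
Δ = -3 − (-1) = -2, so this is a reduction at C3.

-2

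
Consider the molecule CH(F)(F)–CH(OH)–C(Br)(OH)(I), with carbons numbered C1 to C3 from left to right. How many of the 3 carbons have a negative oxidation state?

Tallying each carbon's bonds:
C1: 1C, 1H, 2F → 0 − 1 + 2 = +1
C2: 2C, 1H, 1O → 0 − 1 + 1 = 0
C3: 1C, 1O, 1Br, 1I → 0 + 1 + 1 + 1 = +3
0 carbons meet the condition.

0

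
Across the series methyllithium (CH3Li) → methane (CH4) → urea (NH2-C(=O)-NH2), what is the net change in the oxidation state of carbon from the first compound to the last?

+8

Carbon oxidation states along the series — methyllithium: -4, methane: -4, urea: +4.
Net change = +4 − (-4) = +8.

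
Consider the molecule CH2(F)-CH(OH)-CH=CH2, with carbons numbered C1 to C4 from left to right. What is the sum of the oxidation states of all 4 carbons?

Assign +1 per bond to O/N/halogen, −1 per bond to H or an electropositive element, and 0 per bond to carbon. Tallying each carbon:
C1: 1C, 2H, 1F → 0 − 2 + 1 = -1
C2: 2C, 1H, 1O → 0 − 1 + 1 = 0
C3: 3C, 1H → 0 − 1 = -1
C4: 2C, 2H → 0 − 2 = -2
Sum = -1 + 0 − 1 − 2 = -4.

-4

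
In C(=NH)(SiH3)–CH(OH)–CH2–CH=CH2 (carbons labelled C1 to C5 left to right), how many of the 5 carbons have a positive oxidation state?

Bonds to more-electronegative neighbours contribute +1 each, bonds to H or metals contribute −1 each, and C–C bonds contribute 0. Tallying each carbon:
C1: 1C, 2N, 1Si → 0 + 2 − 1 = +1
C2: 2C, 1H, 1O → 0 − 1 + 1 = 0
C3: 2C, 2H → 0 − 2 = -2
C4: 3C, 1H → 0 − 1 = -1
C5: 2C, 2H → 0 − 2 = -2
1 carbon (C1) meets the condition.

1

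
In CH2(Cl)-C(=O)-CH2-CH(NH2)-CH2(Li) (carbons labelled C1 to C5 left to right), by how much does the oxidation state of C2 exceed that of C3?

C2: 2C, 2O → 0 + 2 = +2
C3: 2C, 2H → 0 − 2 = -2
Difference: +2 − (-2) = +4.

+4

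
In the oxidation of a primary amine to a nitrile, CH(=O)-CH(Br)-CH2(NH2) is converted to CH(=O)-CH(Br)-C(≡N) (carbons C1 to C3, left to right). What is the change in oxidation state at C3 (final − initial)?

Before: C3 has 1 bond to C, 2 bonds to H, 1 bond to N → oxidation state -1.
After: C3 has 1 bond to C, 3 bonds to N → oxidation state +3.
Δ = +3 − (-1) = +4, so this is an oxidation at C3.

+4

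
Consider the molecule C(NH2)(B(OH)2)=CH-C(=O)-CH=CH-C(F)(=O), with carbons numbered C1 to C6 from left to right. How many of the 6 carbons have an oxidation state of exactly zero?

1

Tallying each carbon's bonds:
C1: 2C, 1N, 1B → 0 + 1 − 1 = 0
C2: 3C, 1H → 0 − 1 = -1
C3: 2C, 2O → 0 + 2 = +2
C4: 3C, 1H → 0 − 1 = -1
C5: 3C, 1H → 0 − 1 = -1
C6: 1C, 2O, 1F → 0 + 2 + 1 = +3
1 carbon (C1) meets the condition.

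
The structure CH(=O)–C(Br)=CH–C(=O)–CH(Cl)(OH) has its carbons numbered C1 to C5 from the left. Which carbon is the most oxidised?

Tallying each carbon's bonds:
C1: 1C, 1H, 2O → 0 − 1 + 2 = +1
C2: 3C, 1Br → 0 + 1 = +1
C3: 3C, 1H → 0 − 1 = -1
C4: 2C, 2O → 0 + 2 = +2
C5: 1C, 1H, 1O, 1Cl → 0 − 1 + 1 + 1 = +1
The most oxidised carbon is C4 at +2.

C4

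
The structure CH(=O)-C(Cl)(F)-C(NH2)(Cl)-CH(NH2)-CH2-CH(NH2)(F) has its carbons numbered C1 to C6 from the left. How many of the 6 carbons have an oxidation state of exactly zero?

1

Assign +1 per bond to O/N/halogen, −1 per bond to H or an electropositive element, and 0 per bond to carbon. Tallying each carbon:
C1: 1C, 1H, 2O → 0 − 1 + 2 = +1
C2: 2C, 1F, 1Cl → 0 + 1 + 1 = +2
C3: 2C, 1N, 1Cl → 0 + 1 + 1 = +2
C4: 2C, 1H, 1N → 0 − 1 + 1 = 0
C5: 2C, 2H → 0 − 2 = -2
C6: 1C, 1H, 1N, 1F → 0 − 1 + 1 + 1 = +1
1 carbon (C4) meets the condition.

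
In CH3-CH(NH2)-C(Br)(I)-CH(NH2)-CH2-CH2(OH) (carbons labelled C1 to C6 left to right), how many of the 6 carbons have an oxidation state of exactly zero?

Tallying each carbon's bonds:
C1: 1C, 3H → 0 − 3 = -3
C2: 2C, 1H, 1N → 0 − 1 + 1 = 0
C3: 2C, 1Br, 1I → 0 + 1 + 1 = +2
C4: 2C, 1H, 1N → 0 − 1 + 1 = 0
C5: 2C, 2H → 0 − 2 = -2
C6: 1C, 2H, 1O → 0 − 2 + 1 = -1
2 carbons (C2, C4) meet the condition.

2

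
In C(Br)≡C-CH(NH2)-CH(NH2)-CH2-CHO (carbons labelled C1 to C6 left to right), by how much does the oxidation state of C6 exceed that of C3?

C6: 1C, 1H, 2O → 0 − 1 + 2 = +1
C3: 2C, 1H, 1N → 0 − 1 + 1 = 0
Difference: +1 − (0) = +1.

+1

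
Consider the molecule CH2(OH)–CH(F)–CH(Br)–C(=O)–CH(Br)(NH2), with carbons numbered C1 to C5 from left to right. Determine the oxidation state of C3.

C3 has one bond to C (0), one bond to C (0), one bond to Br (+1), one bond to H (-1).
Oxidation state = 0 + 0 + 1 − 1 = 0.

0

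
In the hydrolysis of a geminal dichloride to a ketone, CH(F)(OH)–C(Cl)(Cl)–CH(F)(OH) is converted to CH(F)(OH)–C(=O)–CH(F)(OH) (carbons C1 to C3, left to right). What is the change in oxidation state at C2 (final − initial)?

0

Before: C2 has 2 bonds to C, 2 bonds to Cl → oxidation state +2.
After: C2 has 2 bonds to C, 2 bonds to O → oxidation state +2.
Δ = +2 − (+2) = 0, so no net redox change at C2.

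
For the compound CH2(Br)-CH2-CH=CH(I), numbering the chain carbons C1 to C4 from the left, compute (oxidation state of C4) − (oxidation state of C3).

C4: 2C, 1H, 1I → 0 − 1 + 1 = 0
C3: 3C, 1H → 0 − 1 = -1
Difference: 0 − (-1) = +1.

+1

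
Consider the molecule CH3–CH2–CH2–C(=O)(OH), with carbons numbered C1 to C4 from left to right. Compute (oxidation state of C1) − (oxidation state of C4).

C1: 1C, 3H → 0 − 3 = -3
C4: 1C, 3O → 0 + 3 = +3
Difference: -3 − (+3) = -6.

-6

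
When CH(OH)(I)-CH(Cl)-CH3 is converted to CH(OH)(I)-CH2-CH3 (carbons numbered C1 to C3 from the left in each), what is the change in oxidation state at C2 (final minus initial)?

Before: C2 has 2 bonds to C, 1 bond to H, 1 bond to Cl → oxidation state 0.
After: C2 has 2 bonds to C, 2 bonds to H → oxidation state -2.
Δ = -2 − (0) = -2, so this is a reduction at C2.

-2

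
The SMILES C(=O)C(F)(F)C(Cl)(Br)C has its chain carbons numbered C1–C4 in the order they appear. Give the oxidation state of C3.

+2

C3 has one bond to C (0), one bond to C (0), one bond to Cl (+1), one bond to Br (+1).
Oxidation state = 0 + 0 + 1 + 1 = +2.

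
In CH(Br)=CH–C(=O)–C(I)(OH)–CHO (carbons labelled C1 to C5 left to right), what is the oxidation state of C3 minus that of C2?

C3: 2C, 2O → 0 + 2 = +2
C2: 3C, 1H → 0 − 1 = -1
Difference: +2 − (-1) = +3.

+3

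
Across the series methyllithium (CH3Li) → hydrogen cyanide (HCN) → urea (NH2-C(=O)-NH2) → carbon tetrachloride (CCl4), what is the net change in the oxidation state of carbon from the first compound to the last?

Carbon oxidation states along the series — methyllithium: -4, hydrogen cyanide: +2, urea: +4, carbon tetrachloride: +4.
Net change = +4 − (-4) = +8.

+8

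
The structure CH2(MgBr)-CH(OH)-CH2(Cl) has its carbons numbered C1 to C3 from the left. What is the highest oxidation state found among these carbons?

Each bond to a more electronegative atom (O, N, halogen) counts +1, each bond to a less electronegative atom (H, metal, B, Si) counts −1, and each C–C bond counts 0. Tallying each carbon:
C1: 1C, 2H, 1Mg → 0 − 2 − 1 = -3
C2: 2C, 1H, 1O → 0 − 1 + 1 = 0
C3: 1C, 2H, 1Cl → 0 − 2 + 1 = -1
The highest value is 0.

0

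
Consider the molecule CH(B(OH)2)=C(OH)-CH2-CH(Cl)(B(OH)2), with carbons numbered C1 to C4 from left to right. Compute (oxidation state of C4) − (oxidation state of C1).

C4: 1C, 1H, 1Cl, 1B → 0 − 1 + 1 − 1 = -1
C1: 2C, 1H, 1B → 0 − 1 − 1 = -2
Difference: -1 − (-2) = +1.

+1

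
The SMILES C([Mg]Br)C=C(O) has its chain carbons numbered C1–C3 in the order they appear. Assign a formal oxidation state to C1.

Bonds to more-electronegative neighbours contribute +1 each, bonds to H or metals contribute −1 each, and C–C bonds contribute 0.
C1 has one bond to C (0), one bond to H (-1), one bond to H (-1), one bond to Mg (-1).
Oxidation state = 0 − 1 − 1 − 1 = -3.

-3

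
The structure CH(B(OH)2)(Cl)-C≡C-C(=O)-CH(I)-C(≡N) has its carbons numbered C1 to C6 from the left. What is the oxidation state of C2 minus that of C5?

0

C2: 4C → 0 = 0
C5: 2C, 1H, 1I → 0 − 1 + 1 = 0
Difference: 0 − (0) = 0.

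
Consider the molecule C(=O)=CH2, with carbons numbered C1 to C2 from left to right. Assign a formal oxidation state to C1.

Each bond to a more electronegative atom (O, N, halogen) counts +1, each bond to a less electronegative atom (H, metal, B, Si) counts −1, and each C–C bond counts 0.
C1 has a double bond to C (2×0 = 0), a double bond to O (2×+1 = +2).
Oxidation state = 0 + 2 = +2.

+2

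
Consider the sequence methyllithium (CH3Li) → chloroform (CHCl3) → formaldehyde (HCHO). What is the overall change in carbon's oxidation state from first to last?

+4

Carbon oxidation states along the series — methyllithium: -4, chloroform: +2, formaldehyde: 0.
Net change = 0 − (-4) = +4.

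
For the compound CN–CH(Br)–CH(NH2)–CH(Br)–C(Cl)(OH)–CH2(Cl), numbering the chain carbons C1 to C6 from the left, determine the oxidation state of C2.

0

C2 has one bond to C (0), one bond to C (0), one bond to Br (+1), one bond to H (-1).
Oxidation state = 0 + 0 + 1 − 1 = 0.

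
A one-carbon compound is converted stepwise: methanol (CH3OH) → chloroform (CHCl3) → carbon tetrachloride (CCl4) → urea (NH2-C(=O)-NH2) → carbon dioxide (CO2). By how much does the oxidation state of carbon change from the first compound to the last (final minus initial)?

+6

Carbon oxidation states along the series — methanol: -2, chloroform: +2, carbon tetrachloride: +4, urea: +4, carbon dioxide: +4.
Net change = +4 − (-2) = +6.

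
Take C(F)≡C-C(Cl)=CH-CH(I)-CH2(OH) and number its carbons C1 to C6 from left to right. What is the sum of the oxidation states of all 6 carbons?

0

Count +1 for every bond to an atom more electronegative than carbon and −1 for every bond to one less electronegative; C–C bonds are 0. Tallying each carbon:
C1: 3C, 1F → 0 + 1 = +1
C2: 4C → 0 = 0
C3: 3C, 1Cl → 0 + 1 = +1
C4: 3C, 1H → 0 − 1 = -1
C5: 2C, 1H, 1I → 0 − 1 + 1 = 0
C6: 1C, 2H, 1O → 0 − 2 + 1 = -1
Sum = +1 + 0 + 1 − 1 + 0 − 1 = 0.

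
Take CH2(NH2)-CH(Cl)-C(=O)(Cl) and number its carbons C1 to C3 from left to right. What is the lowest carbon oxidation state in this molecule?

Assign +1 per bond to O/N/halogen, −1 per bond to H or an electropositive element, and 0 per bond to carbon. Tallying each carbon:
C1: 1C, 2H, 1N → 0 − 2 + 1 = -1
C2: 2C, 1H, 1Cl → 0 − 1 + 1 = 0
C3: 1C, 2O, 1Cl → 0 + 2 + 1 = +3
The lowest value is -1.

-1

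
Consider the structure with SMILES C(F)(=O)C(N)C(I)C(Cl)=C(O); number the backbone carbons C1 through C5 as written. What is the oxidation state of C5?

Assign +1 per bond to O/N/halogen, −1 per bond to H or an electropositive element, and 0 per bond to carbon.
C5 has a double bond to C (2×0 = 0), one bond to H (-1), one bond to O (+1).
Oxidation state = 0 − 1 + 1 = 0.

0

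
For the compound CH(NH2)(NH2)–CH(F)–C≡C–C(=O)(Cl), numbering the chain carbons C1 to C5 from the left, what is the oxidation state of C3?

0

Count +1 for every bond to an atom more electronegative than carbon and −1 for every bond to one less electronegative; C–C bonds are 0.
C3 has one bond to C (0), a triple bond to C (3×0 = 0).
Oxidation state = 0 + 0 = 0.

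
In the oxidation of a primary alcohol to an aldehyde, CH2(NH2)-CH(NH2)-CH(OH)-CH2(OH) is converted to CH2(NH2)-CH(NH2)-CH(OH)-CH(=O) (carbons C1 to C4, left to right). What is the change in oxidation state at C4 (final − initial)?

+2

Before: C4 has 1 bond to C, 2 bonds to H, 1 bond to O → oxidation state -1.
After: C4 has 1 bond to C, 1 bond to H, 2 bonds to O → oxidation state +1.
Δ = +1 − (-1) = +2, so this is an oxidation at C4.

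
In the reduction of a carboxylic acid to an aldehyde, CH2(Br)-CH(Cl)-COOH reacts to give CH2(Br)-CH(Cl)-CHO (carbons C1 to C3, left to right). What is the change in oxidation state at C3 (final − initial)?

Before: C3 has 1 bond to C, 3 bonds to O → oxidation state +3.
After: C3 has 1 bond to C, 1 bond to H, 2 bonds to O → oxidation state +1.
Δ = +1 − (+3) = -2, so this is a reduction at C3.

-2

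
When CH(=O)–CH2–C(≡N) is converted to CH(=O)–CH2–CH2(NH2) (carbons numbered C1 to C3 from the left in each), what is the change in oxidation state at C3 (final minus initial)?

Before: C3 has 1 bond to C, 3 bonds to N → oxidation state +3.
After: C3 has 1 bond to C, 2 bonds to H, 1 bond to N → oxidation state -1.
Δ = -1 − (+3) = -4, so this is a reduction at C3.

-4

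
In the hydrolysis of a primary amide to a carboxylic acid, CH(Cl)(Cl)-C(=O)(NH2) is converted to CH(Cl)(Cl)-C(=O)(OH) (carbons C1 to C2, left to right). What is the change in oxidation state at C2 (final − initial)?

Before: C2 has 1 bond to C, 2 bonds to O, 1 bond to N → oxidation state +3.
After: C2 has 1 bond to C, 3 bonds to O → oxidation state +3.
Δ = +3 − (+3) = 0, so no net redox change at C2.

0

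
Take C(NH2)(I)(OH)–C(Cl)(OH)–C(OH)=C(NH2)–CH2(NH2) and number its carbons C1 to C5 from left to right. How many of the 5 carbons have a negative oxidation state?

1

Tallying each carbon's bonds:
C1: 1C, 1O, 1N, 1I → 0 + 1 + 1 + 1 = +3
C2: 2C, 1O, 1Cl → 0 + 1 + 1 = +2
C3: 3C, 1O → 0 + 1 = +1
C4: 3C, 1N → 0 + 1 = +1
C5: 1C, 2H, 1N → 0 − 2 + 1 = -1
1 carbon (C5) meets the condition.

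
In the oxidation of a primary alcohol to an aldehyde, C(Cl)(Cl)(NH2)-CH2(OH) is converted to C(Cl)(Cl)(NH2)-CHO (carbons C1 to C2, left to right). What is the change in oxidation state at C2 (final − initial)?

+2

Before: C2 has 1 bond to C, 2 bonds to H, 1 bond to O → oxidation state -1.
After: C2 has 1 bond to C, 1 bond to H, 2 bonds to O → oxidation state +1.
Δ = +1 − (-1) = +2, so this is an oxidation at C2.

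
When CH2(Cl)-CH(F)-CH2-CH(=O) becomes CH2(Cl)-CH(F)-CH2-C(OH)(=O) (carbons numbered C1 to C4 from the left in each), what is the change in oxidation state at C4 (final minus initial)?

Before: C4 has 1 bond to C, 1 bond to H, 2 bonds to O → oxidation state +1.
After: C4 has 1 bond to C, 3 bonds to O → oxidation state +3.
Δ = +3 − (+1) = +2, so this is an oxidation at C4.

+2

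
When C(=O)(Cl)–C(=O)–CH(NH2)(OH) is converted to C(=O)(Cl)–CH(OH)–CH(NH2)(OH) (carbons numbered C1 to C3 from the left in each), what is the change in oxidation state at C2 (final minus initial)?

-2

Before: C2 has 2 bonds to C, 2 bonds to O → oxidation state +2.
After: C2 has 2 bonds to C, 1 bond to H, 1 bond to O → oxidation state 0.
Δ = 0 − (+2) = -2, so this is a reduction at C2.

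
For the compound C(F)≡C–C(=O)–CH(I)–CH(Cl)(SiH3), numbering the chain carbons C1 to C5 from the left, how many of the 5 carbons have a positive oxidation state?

2

Assign +1 per bond to O/N/halogen, −1 per bond to H or an electropositive element, and 0 per bond to carbon. Tallying each carbon:
C1: 3C, 1F → 0 + 1 = +1
C2: 4C → 0 = 0
C3: 2C, 2O → 0 + 2 = +2
C4: 2C, 1H, 1I → 0 − 1 + 1 = 0
C5: 1C, 1H, 1Cl, 1Si → 0 − 1 + 1 − 1 = -1
2 carbons (C1, C3) meet the condition.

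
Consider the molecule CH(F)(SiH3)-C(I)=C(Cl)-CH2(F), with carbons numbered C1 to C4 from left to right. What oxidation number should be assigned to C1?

-1

C1 has one bond to C (0), one bond to F (+1), one bond to Si (-1), one bond to H (-1).
Oxidation state = 0 + 1 − 1 − 1 = -1.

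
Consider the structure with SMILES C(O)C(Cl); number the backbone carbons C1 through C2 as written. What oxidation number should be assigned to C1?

C1 has one bond to C (0), one bond to H (-1), one bond to H (-1), one bond to O (+1).
Oxidation state = 0 − 1 − 1 + 1 = -1.

-1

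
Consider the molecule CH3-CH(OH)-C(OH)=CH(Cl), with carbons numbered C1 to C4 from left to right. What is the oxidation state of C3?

C3 has one bond to C (0), a double bond to C (2×0 = 0), one bond to O (+1).
Oxidation state = 0 + 0 + 1 = +1.

+1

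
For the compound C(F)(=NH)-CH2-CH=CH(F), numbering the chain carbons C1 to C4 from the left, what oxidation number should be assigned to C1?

Each bond to a more electronegative atom (O, N, halogen) counts +1, each bond to a less electronegative atom (H, metal, B, Si) counts −1, and each C–C bond counts 0.
C1 has one bond to C (0), one bond to F (+1), a double bond to N (2×+1 = +2).
Oxidation state = 0 + 1 + 2 = +3.

+3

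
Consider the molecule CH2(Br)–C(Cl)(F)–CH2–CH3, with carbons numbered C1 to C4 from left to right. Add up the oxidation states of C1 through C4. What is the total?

Tallying each carbon's bonds:
C1: 1C, 2H, 1Br → 0 − 2 + 1 = -1
C2: 2C, 1F, 1Cl → 0 + 1 + 1 = +2
C3: 2C, 2H → 0 − 2 = -2
C4: 1C, 3H → 0 − 3 = -3
Sum = -1 + 2 − 2 − 3 = -4.

-4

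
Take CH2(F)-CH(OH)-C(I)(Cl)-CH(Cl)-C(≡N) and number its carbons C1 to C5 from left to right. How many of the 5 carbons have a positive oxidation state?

Count +1 for every bond to an atom more electronegative than carbon and −1 for every bond to one less electronegative; C–C bonds are 0. Tallying each carbon:
C1: 1C, 2H, 1F → 0 − 2 + 1 = -1
C2: 2C, 1H, 1O → 0 − 1 + 1 = 0
C3: 2C, 1Cl, 1I → 0 + 1 + 1 = +2
C4: 2C, 1H, 1Cl → 0 − 1 + 1 = 0
C5: 1C, 3N → 0 + 3 = +3
2 carbons (C3, C5) meet the condition.

2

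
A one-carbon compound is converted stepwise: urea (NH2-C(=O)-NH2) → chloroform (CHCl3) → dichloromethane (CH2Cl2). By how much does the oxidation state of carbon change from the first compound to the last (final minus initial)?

Carbon oxidation states along the series — urea: +4, chloroform: +2, dichloromethane: 0.
Net change = 0 − (+4) = -4.

-4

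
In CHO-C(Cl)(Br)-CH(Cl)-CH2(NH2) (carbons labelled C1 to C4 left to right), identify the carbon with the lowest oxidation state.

Tallying each carbon's bonds:
C1: 1C, 1H, 2O → 0 − 1 + 2 = +1
C2: 2C, 1Cl, 1Br → 0 + 1 + 1 = +2
C3: 2C, 1H, 1Cl → 0 − 1 + 1 = 0
C4: 1C, 2H, 1N → 0 − 2 + 1 = -1
The most reduced carbon is C4 at -1.

C4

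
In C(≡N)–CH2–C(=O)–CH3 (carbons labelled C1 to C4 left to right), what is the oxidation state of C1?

Count +1 for every bond to an atom more electronegative than carbon and −1 for every bond to one less electronegative; C–C bonds are 0.
C1 has one bond to C (0), a triple bond to N (3×+1 = +3).
Oxidation state = 0 + 3 = +3.

+3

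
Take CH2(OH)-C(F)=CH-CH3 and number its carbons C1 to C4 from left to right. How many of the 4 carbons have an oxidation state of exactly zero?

0

Tallying each carbon's bonds:
C1: 1C, 2H, 1O → 0 − 2 + 1 = -1
C2: 3C, 1F → 0 + 1 = +1
C3: 3C, 1H → 0 − 1 = -1
C4: 1C, 3H → 0 − 3 = -3
0 carbons meet the condition.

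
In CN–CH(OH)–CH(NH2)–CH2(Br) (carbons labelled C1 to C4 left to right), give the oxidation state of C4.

-1

C4 has one bond to C (0), one bond to H (-1), one bond to Br (+1), one bond to H (-1).
Oxidation state = 0 − 1 + 1 − 1 = -1.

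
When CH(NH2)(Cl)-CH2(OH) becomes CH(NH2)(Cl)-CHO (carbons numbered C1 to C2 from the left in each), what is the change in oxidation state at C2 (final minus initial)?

Before: C2 has 1 bond to C, 2 bonds to H, 1 bond to O → oxidation state -1.
After: C2 has 1 bond to C, 1 bond to H, 2 bonds to O → oxidation state +1.
Δ = +1 − (-1) = +2, so this is an oxidation at C2.

+2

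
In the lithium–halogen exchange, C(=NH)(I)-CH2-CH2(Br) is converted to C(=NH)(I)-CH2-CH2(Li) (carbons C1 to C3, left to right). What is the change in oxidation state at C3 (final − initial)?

-2

Before: C3 has 1 bond to C, 2 bonds to H, 1 bond to Br → oxidation state -1.
After: C3 has 1 bond to C, 2 bonds to H, 1 bond to Li → oxidation state -3.
Δ = -3 − (-1) = -2, so this is a reduction at C3.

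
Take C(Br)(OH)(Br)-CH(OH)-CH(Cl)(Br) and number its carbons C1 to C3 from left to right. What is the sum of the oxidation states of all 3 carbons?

+4

Count +1 for every bond to an atom more electronegative than carbon and −1 for every bond to one less electronegative; C–C bonds are 0. Tallying each carbon:
C1: 1C, 1O, 2Br → 0 + 1 + 2 = +3
C2: 2C, 1H, 1O → 0 − 1 + 1 = 0
C3: 1C, 1H, 1Cl, 1Br → 0 − 1 + 1 + 1 = +1
Sum = +3 + 0 + 1 = +4.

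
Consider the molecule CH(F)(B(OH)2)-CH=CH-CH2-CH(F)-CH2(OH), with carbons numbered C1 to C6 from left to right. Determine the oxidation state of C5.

0

Bonds to more-electronegative neighbours contribute +1 each, bonds to H or metals contribute −1 each, and C–C bonds contribute 0.
C5 has one bond to C (0), one bond to C (0), one bond to F (+1), one bond to H (-1).
Oxidation state = 0 + 0 + 1 − 1 = 0.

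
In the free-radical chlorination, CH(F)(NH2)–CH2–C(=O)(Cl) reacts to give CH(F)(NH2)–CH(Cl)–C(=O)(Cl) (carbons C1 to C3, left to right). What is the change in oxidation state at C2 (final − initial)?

Before: C2 has 2 bonds to C, 2 bonds to H → oxidation state -2.
After: C2 has 2 bonds to C, 1 bond to H, 1 bond to Cl → oxidation state 0.
Δ = 0 − (-2) = +2, so this is an oxidation at C2.

+2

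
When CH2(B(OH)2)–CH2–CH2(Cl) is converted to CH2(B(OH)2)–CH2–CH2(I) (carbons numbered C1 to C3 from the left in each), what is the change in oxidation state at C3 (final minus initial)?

0

Before: C3 has 1 bond to C, 2 bonds to H, 1 bond to Cl → oxidation state -1.
After: C3 has 1 bond to C, 2 bonds to H, 1 bond to I → oxidation state -1.
Δ = -1 − (-1) = 0, so no net redox change at C3.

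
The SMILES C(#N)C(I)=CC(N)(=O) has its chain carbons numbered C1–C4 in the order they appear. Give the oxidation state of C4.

+3

Bonds to more-electronegative neighbours contribute +1 each, bonds to H or metals contribute −1 each, and C–C bonds contribute 0.
C4 has one bond to C (0), one bond to N (+1), a double bond to O (2×+1 = +2).
Oxidation state = 0 + 1 + 2 = +3.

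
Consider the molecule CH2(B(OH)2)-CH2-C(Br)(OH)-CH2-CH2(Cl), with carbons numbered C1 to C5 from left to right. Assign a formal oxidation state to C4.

-2

C4 has one bond to C (0), one bond to C (0), one bond to H (-1), one bond to H (-1).
Oxidation state = 0 + 0 − 1 − 1 = -2.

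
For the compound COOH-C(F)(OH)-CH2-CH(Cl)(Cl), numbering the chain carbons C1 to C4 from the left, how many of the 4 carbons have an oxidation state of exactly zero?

Assign +1 per bond to O/N/halogen, −1 per bond to H or an electropositive element, and 0 per bond to carbon. Tallying each carbon:
C1: 1C, 3O → 0 + 3 = +3
C2: 2C, 1O, 1F → 0 + 1 + 1 = +2
C3: 2C, 2H → 0 − 2 = -2
C4: 1C, 1H, 2Cl → 0 − 1 + 2 = +1
0 carbons meet the condition.

0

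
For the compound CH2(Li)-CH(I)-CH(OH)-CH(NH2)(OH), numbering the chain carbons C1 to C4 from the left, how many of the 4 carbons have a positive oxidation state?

Tallying each carbon's bonds:
C1: 1C, 2H, 1Li → 0 − 2 − 1 = -3
C2: 2C, 1H, 1I → 0 − 1 + 1 = 0
C3: 2C, 1H, 1O → 0 − 1 + 1 = 0
C4: 1C, 1H, 1O, 1N → 0 − 1 + 1 + 1 = +1
1 carbon (C4) meets the condition.

1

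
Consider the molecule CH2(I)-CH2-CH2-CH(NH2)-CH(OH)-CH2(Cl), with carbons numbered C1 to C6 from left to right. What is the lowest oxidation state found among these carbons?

-2

Assign +1 per bond to O/N/halogen, −1 per bond to H or an electropositive element, and 0 per bond to carbon. Tallying each carbon:
C1: 1C, 2H, 1I → 0 − 2 + 1 = -1
C2: 2C, 2H → 0 − 2 = -2
C3: 2C, 2H → 0 − 2 = -2
C4: 2C, 1H, 1N → 0 − 1 + 1 = 0
C5: 2C, 1H, 1O → 0 − 1 + 1 = 0
C6: 1C, 2H, 1Cl → 0 − 2 + 1 = -1
The lowest value is -2.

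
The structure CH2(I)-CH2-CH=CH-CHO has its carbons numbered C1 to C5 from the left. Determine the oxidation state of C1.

-1

C1 has one bond to C (0), one bond to H (-1), one bond to I (+1), one bond to H (-1).
Oxidation state = 0 − 1 + 1 − 1 = -1.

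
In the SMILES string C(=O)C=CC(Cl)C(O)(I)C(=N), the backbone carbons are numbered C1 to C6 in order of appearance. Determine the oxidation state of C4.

C4 has one bond to C (0), one bond to C (0), one bond to H (-1), one bond to Cl (+1).
Oxidation state = 0 + 0 − 1 + 1 = 0.

0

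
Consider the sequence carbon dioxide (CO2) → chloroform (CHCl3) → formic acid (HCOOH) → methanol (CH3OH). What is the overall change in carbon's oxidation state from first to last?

-6

Carbon oxidation states along the series — carbon dioxide: +4, chloroform: +2, formic acid: +2, methanol: -2.
Net change = -2 − (+4) = -6.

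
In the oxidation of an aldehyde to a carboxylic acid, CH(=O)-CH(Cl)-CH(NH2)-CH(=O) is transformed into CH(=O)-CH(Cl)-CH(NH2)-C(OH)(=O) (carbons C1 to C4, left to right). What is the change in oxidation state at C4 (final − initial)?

Before: C4 has 1 bond to C, 1 bond to H, 2 bonds to O → oxidation state +1.
After: C4 has 1 bond to C, 3 bonds to O → oxidation state +3.
Δ = +3 − (+1) = +2, so this is an oxidation at C4.

+2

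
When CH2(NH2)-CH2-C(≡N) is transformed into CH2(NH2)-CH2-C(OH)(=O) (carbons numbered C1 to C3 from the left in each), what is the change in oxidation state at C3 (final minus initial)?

Before: C3 has 1 bond to C, 3 bonds to N → oxidation state +3.
After: C3 has 1 bond to C, 3 bonds to O → oxidation state +3.
Δ = +3 − (+3) = 0, so no net redox change at C3.

0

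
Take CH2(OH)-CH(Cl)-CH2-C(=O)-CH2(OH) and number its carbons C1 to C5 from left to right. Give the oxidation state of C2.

C2 has one bond to C (0), one bond to C (0), one bond to H (-1), one bond to Cl (+1).
Oxidation state = 0 + 0 − 1 + 1 = 0.

0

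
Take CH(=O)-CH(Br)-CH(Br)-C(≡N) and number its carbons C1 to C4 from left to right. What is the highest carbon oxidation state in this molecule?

+3

Tallying each carbon's bonds:
C1: 1C, 1H, 2O → 0 − 1 + 2 = +1
C2: 2C, 1H, 1Br → 0 − 1 + 1 = 0
C3: 2C, 1H, 1Br → 0 − 1 + 1 = 0
C4: 1C, 3N → 0 + 3 = +3
The highest value is +3.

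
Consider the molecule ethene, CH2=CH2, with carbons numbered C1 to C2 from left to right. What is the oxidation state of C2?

C2 has one bond to H (-1), one bond to H (-1), a double bond to C (2×0 = 0).
Oxidation state = -1 − 1 + 0 = -2.

-2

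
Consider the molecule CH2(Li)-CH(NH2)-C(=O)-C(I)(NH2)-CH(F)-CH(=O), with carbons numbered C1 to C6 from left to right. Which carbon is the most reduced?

C1

Tallying each carbon's bonds:
C1: 1C, 2H, 1Li → 0 − 2 − 1 = -3
C2: 2C, 1H, 1N → 0 − 1 + 1 = 0
C3: 2C, 2O → 0 + 2 = +2
C4: 2C, 1N, 1I → 0 + 1 + 1 = +2
C5: 2C, 1H, 1F → 0 − 1 + 1 = 0
C6: 1C, 1H, 2O → 0 − 1 + 2 = +1
The most reduced carbon is C1 at -3.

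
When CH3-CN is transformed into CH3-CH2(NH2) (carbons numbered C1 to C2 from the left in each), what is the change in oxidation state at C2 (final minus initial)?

-4

Before: C2 has 1 bond to C, 3 bonds to N → oxidation state +3.
After: C2 has 1 bond to C, 2 bonds to H, 1 bond to N → oxidation state -1.
Δ = -1 − (+3) = -4, so this is a reduction at C2.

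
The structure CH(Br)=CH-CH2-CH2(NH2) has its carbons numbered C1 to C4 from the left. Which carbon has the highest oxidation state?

C1

Tallying each carbon's bonds:
C1: 2C, 1H, 1Br → 0 − 1 + 1 = 0
C2: 3C, 1H → 0 − 1 = -1
C3: 2C, 2H → 0 − 2 = -2
C4: 1C, 2H, 1N → 0 − 2 + 1 = -1
The most oxidised carbon is C1 at 0.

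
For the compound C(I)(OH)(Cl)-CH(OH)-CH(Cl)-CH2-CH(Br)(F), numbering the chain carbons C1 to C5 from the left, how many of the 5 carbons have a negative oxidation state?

Tallying each carbon's bonds:
C1: 1C, 1O, 1Cl, 1I → 0 + 1 + 1 + 1 = +3
C2: 2C, 1H, 1O → 0 − 1 + 1 = 0
C3: 2C, 1H, 1Cl → 0 − 1 + 1 = 0
C4: 2C, 2H → 0 − 2 = -2
C5: 1C, 1H, 1F, 1Br → 0 − 1 + 1 + 1 = +1
1 carbon (C4) meets the condition.

1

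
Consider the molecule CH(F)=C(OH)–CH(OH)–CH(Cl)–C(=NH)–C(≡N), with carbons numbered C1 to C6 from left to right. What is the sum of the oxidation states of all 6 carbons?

Tallying each carbon's bonds:
C1: 2C, 1H, 1F → 0 − 1 + 1 = 0
C2: 3C, 1O → 0 + 1 = +1
C3: 2C, 1H, 1O → 0 − 1 + 1 = 0
C4: 2C, 1H, 1Cl → 0 − 1 + 1 = 0
C5: 2C, 2N → 0 + 2 = +2
C6: 1C, 3N → 0 + 3 = +3
Sum = 0 + 1 + 0 + 0 + 2 + 3 = +6.

+6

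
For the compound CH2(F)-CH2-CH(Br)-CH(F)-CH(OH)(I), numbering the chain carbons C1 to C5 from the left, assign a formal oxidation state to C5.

C5 has one bond to C (0), one bond to H (-1), one bond to O (+1), one bond to I (+1).
Oxidation state = 0 − 1 + 1 + 1 = +1.

+1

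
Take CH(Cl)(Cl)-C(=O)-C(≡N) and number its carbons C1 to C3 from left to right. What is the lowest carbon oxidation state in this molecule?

Tallying each carbon's bonds:
C1: 1C, 1H, 2Cl → 0 − 1 + 2 = +1
C2: 2C, 2O → 0 + 2 = +2
C3: 1C, 3N → 0 + 3 = +3
The lowest value is +1.

+1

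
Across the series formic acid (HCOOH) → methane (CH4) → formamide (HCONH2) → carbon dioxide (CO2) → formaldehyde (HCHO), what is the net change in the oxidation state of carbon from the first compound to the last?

-2

Carbon oxidation states along the series — formic acid: +2, methane: -4, formamide: +2, carbon dioxide: +4, formaldehyde: 0.
Net change = 0 − (+2) = -2.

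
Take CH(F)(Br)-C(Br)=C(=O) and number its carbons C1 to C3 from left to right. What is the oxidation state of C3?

+2

Assign +1 per bond to O/N/halogen, −1 per bond to H or an electropositive element, and 0 per bond to carbon.
C3 has a double bond to C (2×0 = 0), a double bond to O (2×+1 = +2).
Oxidation state = 0 + 2 = +2.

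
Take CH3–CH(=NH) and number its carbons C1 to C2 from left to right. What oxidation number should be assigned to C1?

-3

Each bond to a more electronegative atom (O, N, halogen) counts +1, each bond to a less electronegative atom (H, metal, B, Si) counts −1, and each C–C bond counts 0.
C1 has one bond to C (0), one bond to H (-1), one bond to H (-1), one bond to H (-1).
Oxidation state = 0 − 1 − 1 − 1 = -3.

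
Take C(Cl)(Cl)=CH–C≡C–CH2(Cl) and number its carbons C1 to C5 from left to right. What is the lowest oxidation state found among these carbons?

-1

Each bond to a more electronegative atom (O, N, halogen) counts +1, each bond to a less electronegative atom (H, metal, B, Si) counts −1, and each C–C bond counts 0. Tallying each carbon:
C1: 2C, 2Cl → 0 + 2 = +2
C2: 3C, 1H → 0 − 1 = -1
C3: 4C → 0 = 0
C4: 4C → 0 = 0
C5: 1C, 2H, 1Cl → 0 − 2 + 1 = -1
The lowest value is -1.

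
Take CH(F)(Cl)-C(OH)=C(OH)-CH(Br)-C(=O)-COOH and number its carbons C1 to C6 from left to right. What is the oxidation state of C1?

C1 has one bond to C (0), one bond to F (+1), one bond to Cl (+1), one bond to H (-1).
Oxidation state = 0 + 1 + 1 − 1 = +1.

+1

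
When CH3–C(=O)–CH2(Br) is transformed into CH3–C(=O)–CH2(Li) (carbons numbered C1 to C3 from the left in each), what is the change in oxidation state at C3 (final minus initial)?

-2

Before: C3 has 1 bond to C, 2 bonds to H, 1 bond to Br → oxidation state -1.
After: C3 has 1 bond to C, 2 bonds to H, 1 bond to Li → oxidation state -3.
Δ = -3 − (-1) = -2, so this is a reduction at C3.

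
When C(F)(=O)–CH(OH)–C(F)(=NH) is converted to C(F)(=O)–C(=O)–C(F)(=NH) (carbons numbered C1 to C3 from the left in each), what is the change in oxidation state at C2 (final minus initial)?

Before: C2 has 2 bonds to C, 1 bond to H, 1 bond to O → oxidation state 0.
After: C2 has 2 bonds to C, 2 bonds to O → oxidation state +2.
Δ = +2 − (0) = +2, so this is an oxidation at C2.

+2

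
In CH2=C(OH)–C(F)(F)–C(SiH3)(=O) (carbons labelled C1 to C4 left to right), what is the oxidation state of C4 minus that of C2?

0

C4: 1C, 2O, 1Si → 0 + 2 − 1 = +1
C2: 3C, 1O → 0 + 1 = +1
Difference: +1 − (+1) = 0.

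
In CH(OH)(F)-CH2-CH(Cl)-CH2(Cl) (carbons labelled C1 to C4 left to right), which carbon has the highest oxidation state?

C1

Tallying each carbon's bonds:
C1: 1C, 1H, 1O, 1F → 0 − 1 + 1 + 1 = +1
C2: 2C, 2H → 0 − 2 = -2
C3: 2C, 1H, 1Cl → 0 − 1 + 1 = 0
C4: 1C, 2H, 1Cl → 0 − 2 + 1 = -1
The most oxidised carbon is C1 at +1.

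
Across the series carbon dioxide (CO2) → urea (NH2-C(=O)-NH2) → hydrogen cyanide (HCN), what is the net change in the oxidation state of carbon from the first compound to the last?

Carbon oxidation states along the series — carbon dioxide: +4, urea: +4, hydrogen cyanide: +2.
Net change = +2 − (+4) = -2.

-2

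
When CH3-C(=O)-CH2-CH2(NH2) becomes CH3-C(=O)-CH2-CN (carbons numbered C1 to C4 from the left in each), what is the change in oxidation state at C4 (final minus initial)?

Before: C4 has 1 bond to C, 2 bonds to H, 1 bond to N → oxidation state -1.
After: C4 has 1 bond to C, 3 bonds to N → oxidation state +3.
Δ = +3 − (-1) = +4, so this is an oxidation at C4.

+4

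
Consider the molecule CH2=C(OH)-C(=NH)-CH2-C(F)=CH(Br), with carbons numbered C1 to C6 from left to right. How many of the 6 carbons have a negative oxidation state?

2

Assign +1 per bond to O/N/halogen, −1 per bond to H or an electropositive element, and 0 per bond to carbon. Tallying each carbon:
C1: 2C, 2H → 0 − 2 = -2
C2: 3C, 1O → 0 + 1 = +1
C3: 2C, 2N → 0 + 2 = +2
C4: 2C, 2H → 0 − 2 = -2
C5: 3C, 1F → 0 + 1 = +1
C6: 2C, 1H, 1Br → 0 − 1 + 1 = 0
2 carbons (C1, C4) meet the condition.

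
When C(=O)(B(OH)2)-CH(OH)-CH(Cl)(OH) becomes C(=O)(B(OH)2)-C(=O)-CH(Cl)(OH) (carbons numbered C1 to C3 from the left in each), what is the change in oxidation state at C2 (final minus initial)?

+2

Before: C2 has 2 bonds to C, 1 bond to H, 1 bond to O → oxidation state 0.
After: C2 has 2 bonds to C, 2 bonds to O → oxidation state +2.
Δ = +2 − (0) = +2, so this is an oxidation at C2.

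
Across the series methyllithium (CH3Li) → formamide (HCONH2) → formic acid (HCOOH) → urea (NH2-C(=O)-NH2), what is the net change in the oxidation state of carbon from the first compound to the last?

+8

Carbon oxidation states along the series — methyllithium: -4, formamide: +2, formic acid: +2, urea: +4.
Net change = +4 − (-4) = +8.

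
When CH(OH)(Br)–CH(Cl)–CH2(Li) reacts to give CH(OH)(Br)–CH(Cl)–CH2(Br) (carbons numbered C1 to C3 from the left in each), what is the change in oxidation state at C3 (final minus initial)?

Before: C3 has 1 bond to C, 2 bonds to H, 1 bond to Li → oxidation state -3.
After: C3 has 1 bond to C, 2 bonds to H, 1 bond to Br → oxidation state -1.
Δ = -1 − (-3) = +2, so this is an oxidation at C3.

+2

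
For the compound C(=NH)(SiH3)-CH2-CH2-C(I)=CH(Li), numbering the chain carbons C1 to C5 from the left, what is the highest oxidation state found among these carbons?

Tallying each carbon's bonds:
C1: 1C, 2N, 1Si → 0 + 2 − 1 = +1
C2: 2C, 2H → 0 − 2 = -2
C3: 2C, 2H → 0 − 2 = -2
C4: 3C, 1I → 0 + 1 = +1
C5: 2C, 1H, 1Li → 0 − 1 − 1 = -2
The highest value is +1.

+1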